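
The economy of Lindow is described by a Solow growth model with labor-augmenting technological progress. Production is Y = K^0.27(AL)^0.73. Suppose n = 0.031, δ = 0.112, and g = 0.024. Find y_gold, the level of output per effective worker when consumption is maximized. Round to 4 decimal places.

y_gold ≈ 1.1945

n + g + δ = 0.031 + 0.024 + 0.112 = 0.167.
Golden rule sets MPK = n+g+δ: 0.27·k^(0.27−1) = 0.167, so k_gold = (0.27/0.167)^(1/0.73) ≈ 1.9312.
Output: y_gold = k_gold^0.27 = 1.9312^0.27 ≈ 1.1945.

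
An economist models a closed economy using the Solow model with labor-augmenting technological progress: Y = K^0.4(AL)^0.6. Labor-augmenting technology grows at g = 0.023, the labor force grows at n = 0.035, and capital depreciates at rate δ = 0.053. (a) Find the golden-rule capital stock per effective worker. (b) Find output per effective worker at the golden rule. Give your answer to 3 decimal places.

(a) k_gold ≈ 8.470; (b) y_gold ≈ 2.350

n + g + δ = 0.035 + 0.023 + 0.053 = 0.111.
Maximizing c = f(k) − (n+g+δ)·k gives f'(k) = n+g+δ, i.e. 0.4·k^(0.4−1) = 0.111, so k_gold = (0.4/0.111)^(1/0.6) ≈ 8.4702.
y_gold = 8.4702^0.4 ≈ 2.3505.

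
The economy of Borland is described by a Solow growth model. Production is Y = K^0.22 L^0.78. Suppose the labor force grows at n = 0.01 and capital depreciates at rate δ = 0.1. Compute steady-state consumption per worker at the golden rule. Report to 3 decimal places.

Break-even investment rate: n + δ = 0.01 + 0.1 = 0.11.
Golden rule sets MPK = n+δ: 0.22·k^(0.22−1) = 0.11, so k_gold = (0.22/0.11)^(1/0.78) ≈ 2.4318.
y_gold = 2.4318^0.22 ≈ 1.2159.
c_gold = y_gold − (n+δ)·k_gold = 1.2159 − 0.11·2.4318 ≈ 0.9484.

c_gold ≈ 0.948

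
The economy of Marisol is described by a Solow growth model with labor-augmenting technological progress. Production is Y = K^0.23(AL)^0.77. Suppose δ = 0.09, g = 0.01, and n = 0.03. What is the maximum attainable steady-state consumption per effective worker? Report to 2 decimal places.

Capital per effective worker breaks even when investment replaces (n + g + δ)·k; here n + g + δ = 0.13.
At the golden rule the marginal product of capital equals n+g+δ: 0.23·k^(0.23−1) = 0.13. Solving, k_gold = (0.23/0.13)^(1/0.77) ≈ 2.0980.
y_gold = 2.0980^0.23 ≈ 1.1858.
c_gold = y_gold − (n+g+δ)·k_gold = 1.1858 − 0.13·2.0980 ≈ 0.9131.

c_gold ≈ 0.91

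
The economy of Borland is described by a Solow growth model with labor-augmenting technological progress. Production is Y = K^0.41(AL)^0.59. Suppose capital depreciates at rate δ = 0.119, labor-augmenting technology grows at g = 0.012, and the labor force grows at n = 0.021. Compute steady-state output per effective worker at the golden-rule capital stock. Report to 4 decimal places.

Break-even investment rate: n + g + δ = 0.021 + 0.012 + 0.119 = 0.152.
Golden rule sets MPK = n+g+δ: 0.41·k^(0.41−1) = 0.152, so k_gold = (0.41/0.152)^(1/0.59) ≈ 5.3754.
Output: y_gold = k_gold^0.41 = 5.3754^0.41 ≈ 1.9928.

y_gold ≈ 1.9928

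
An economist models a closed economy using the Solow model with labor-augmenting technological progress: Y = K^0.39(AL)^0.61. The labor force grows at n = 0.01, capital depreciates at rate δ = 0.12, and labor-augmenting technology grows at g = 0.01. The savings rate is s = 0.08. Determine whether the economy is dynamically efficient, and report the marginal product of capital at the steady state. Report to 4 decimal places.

dynamically efficient; MPK ≈ 0.6825

The effective depreciation rate is n + g + δ = 0.01 + 0.01 + 0.12 = 0.14.
Steady-state k*: s·k^0.39 = 0.14·k gives k* = (0.08/0.14)^(1/0.61) ≈ 0.3996.
MPK = 0.39·0.3996^(-0.61) ≈ 0.6825.
MPK > n+g+δ = 0.14, so the economy is dynamically efficient (under-saving).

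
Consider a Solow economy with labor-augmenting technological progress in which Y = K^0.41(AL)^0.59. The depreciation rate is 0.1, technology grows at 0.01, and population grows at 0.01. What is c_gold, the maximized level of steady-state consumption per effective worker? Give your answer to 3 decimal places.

c_gold ≈ 1.386

Break-even investment rate: n + g + δ = 0.01 + 0.01 + 0.1 = 0.12.
At the golden rule the marginal product of capital equals n+g+δ: 0.41·k^(0.41−1) = 0.12. Solving, k_gold = (0.41/0.12)^(1/0.59) ≈ 8.0244.
y_gold = 8.0244^0.41 ≈ 2.3486.
c_gold = y_gold − (n+g+δ)·k_gold = 2.3486 − 0.12·8.0244 ≈ 1.3857.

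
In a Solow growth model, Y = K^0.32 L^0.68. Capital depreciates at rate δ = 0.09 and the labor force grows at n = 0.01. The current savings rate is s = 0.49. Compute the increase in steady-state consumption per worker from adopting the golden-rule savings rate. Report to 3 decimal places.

The effective depreciation rate is n + δ = 0.01 + 0.09 = 0.1.
Current steady state (s = 0.49): k* = (0.49/0.1)^(1/0.68) ≈ 10.3513, y* = 10.3513^0.32 ≈ 2.1125, c* = (1−0.49)·2.1125 ≈ 1.0774.
Maximizing c = f(k) − (n+δ)·k gives f'(k) = n+δ, i.e. 0.32·k^(0.32−1) = 0.1, so k_gold = (0.32/0.1)^(1/0.68) ≈ 5.5318.
y_gold = 5.5318^0.32 ≈ 1.7287, c_gold = y_gold − 0.1·k_gold ≈ 1.1755.
Gain: Δc = 1.1755 − 1.0774 ≈ 0.0981.

Δc ≈ 0.098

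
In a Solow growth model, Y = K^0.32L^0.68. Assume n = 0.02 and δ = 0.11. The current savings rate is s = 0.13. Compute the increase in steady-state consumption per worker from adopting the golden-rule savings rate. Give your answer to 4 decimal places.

Δc ≈ 0.1690

n + δ = 0.02 + 0.11 = 0.13.
Current steady state (s = 0.13): k* = (0.13/0.13)^(1/0.68) ≈ 1.0000, y* = 1.0000^0.32 ≈ 1.0000, c* = (1−0.13)·1.0000 ≈ 0.8700.
At the golden rule the marginal product of capital equals n+δ: 0.32·k^(0.32−1) = 0.13. Solving, k_gold = (0.32/0.13)^(1/0.68) ≈ 3.7610.
y_gold = 3.7610^0.32 ≈ 1.5279, c_gold = y_gold − 0.13·k_gold ≈ 1.0390.
Gain: Δc = 1.0390 − 0.8700 ≈ 0.1690.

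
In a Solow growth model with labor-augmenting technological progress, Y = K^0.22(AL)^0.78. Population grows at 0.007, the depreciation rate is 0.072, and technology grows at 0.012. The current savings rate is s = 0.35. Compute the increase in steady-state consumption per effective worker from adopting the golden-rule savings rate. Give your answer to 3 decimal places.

Δc ≈ 0.050

Break-even investment rate: n + g + δ = 0.007 + 0.012 + 0.072 = 0.091.
Current steady state (s = 0.35): k* = (0.35/0.091)^(1/0.78) ≈ 5.6239, y* = 5.6239^0.22 ≈ 1.4622, c* = (1−0.35)·1.4622 ≈ 0.9504.
Maximizing c = f(k) − (n+g+δ)·k gives f'(k) = n+g+δ, i.e. 0.22·k^(0.22−1) = 0.091, so k_gold = (0.22/0.091)^(1/0.78) ≈ 3.1011.
y_gold = 3.1011^0.22 ≈ 1.2827, c_gold = y_gold − 0.091·k_gold ≈ 1.0005.
Gain: Δc = 1.0005 − 0.9504 ≈ 0.0501.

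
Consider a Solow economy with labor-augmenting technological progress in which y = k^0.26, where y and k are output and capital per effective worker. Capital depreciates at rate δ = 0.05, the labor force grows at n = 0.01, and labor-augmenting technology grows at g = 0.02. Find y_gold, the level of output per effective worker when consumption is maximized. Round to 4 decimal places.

n + g + δ = 0.01 + 0.02 + 0.05 = 0.08.
Maximizing c = f(k) − (n+g+δ)·k gives f'(k) = n+g+δ, i.e. 0.26·k^(0.26−1) = 0.08, so k_gold = (0.26/0.08)^(1/0.74) ≈ 4.9174.
Output: y_gold = k_gold^0.26 = 4.9174^0.26 ≈ 1.5130.

y_gold ≈ 1.5130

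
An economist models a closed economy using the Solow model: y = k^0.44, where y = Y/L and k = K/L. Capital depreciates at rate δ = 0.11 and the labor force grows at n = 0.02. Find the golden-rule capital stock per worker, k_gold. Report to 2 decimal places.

Capital per worker breaks even when investment replaces (n + δ)·k; here n + δ = 0.13.
Maximizing c = f(k) − (n+δ)·k gives f'(k) = n+δ, i.e. 0.44·k^(0.44−1) = 0.13, so k_gold = (0.44/0.13)^(1/0.56) ≈ 8.8217.

k_gold ≈ 8.82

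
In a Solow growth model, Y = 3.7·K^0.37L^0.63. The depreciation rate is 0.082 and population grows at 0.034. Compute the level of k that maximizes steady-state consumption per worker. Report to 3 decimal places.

n + δ = 0.034 + 0.082 = 0.116.
Maximizing c = f(k) − (n+δ)·k gives f'(k) = n+δ, i.e. 0.37·3.7·k^(0.37−1) = 0.116, so k_gold = (0.37·3.7/0.116)^(1/0.63) ≈ 50.2922.

k_gold ≈ 50.292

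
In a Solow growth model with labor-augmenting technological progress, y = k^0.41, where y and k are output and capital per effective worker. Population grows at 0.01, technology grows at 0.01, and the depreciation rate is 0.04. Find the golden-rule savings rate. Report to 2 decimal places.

s_gold = 0.41

Capital per effective worker breaks even when investment replaces (n + g + δ)·k; here n + g + δ = 0.06.
At the golden rule MPK = n+g+δ, and in any Cobb-Douglas steady state s = (n+g+δ)·k/y = MPK·k/y = capital's share 0.41.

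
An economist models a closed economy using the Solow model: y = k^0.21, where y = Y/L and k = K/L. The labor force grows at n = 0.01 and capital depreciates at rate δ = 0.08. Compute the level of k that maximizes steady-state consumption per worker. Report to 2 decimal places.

k_gold ≈ 2.92

The effective depreciation rate is n + δ = 0.01 + 0.08 = 0.09.
Setting f'(k) = n+δ gives 0.21·k^(0.21−1) = 0.09, hence k_gold = (0.21/0.09)^(1/0.79) ≈ 2.9228.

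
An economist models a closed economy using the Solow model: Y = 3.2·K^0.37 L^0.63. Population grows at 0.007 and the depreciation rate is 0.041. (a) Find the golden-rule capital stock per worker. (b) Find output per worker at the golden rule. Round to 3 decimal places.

(a) k_gold ≈ 162.069; (b) y_gold ≈ 21.025

Break-even investment rate: n + δ = 0.007 + 0.041 = 0.048.
Maximizing c = f(k) − (n+δ)·k gives f'(k) = n+δ, i.e. 0.37·3.2·k^(0.37−1) = 0.048, so k_gold = (0.37·3.2/0.048)^(1/0.63) ≈ 162.0687.
y_gold = 3.2·162.0687^0.37 ≈ 21.0251.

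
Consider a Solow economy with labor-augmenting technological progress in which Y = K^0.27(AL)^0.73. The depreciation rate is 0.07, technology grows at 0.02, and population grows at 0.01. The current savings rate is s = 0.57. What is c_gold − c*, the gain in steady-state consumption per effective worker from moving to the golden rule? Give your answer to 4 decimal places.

Δc ≈ 0.2355

The effective depreciation rate is n + g + δ = 0.01 + 0.02 + 0.07 = 0.1.
Current steady state (s = 0.57): k* = (0.57/0.1)^(1/0.73) ≈ 10.8504, y* = 10.8504^0.27 ≈ 1.9036, c* = (1−0.57)·1.9036 ≈ 0.8185.
Setting f'(k) = n+g+δ gives 0.27·k^(0.27−1) = 0.1, hence k_gold = (0.27/0.1)^(1/0.73) ≈ 3.8986.
y_gold = 3.8986^0.27 ≈ 1.4439, c_gold = y_gold − 0.1·k_gold ≈ 1.0541.
Gain: Δc = 1.0541 − 0.8185 ≈ 0.2355.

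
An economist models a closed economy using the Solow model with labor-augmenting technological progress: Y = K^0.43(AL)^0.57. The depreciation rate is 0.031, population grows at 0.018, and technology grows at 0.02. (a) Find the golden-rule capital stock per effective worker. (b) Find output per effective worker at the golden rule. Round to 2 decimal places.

(a) k_gold ≈ 24.78; (b) y_gold ≈ 3.98

The effective depreciation rate is n + g + δ = 0.018 + 0.02 + 0.031 = 0.069.
Maximizing c = f(k) − (n+g+δ)·k gives f'(k) = n+g+δ, i.e. 0.43·k^(0.43−1) = 0.069, so k_gold = (0.43/0.069)^(1/0.57) ≈ 24.7782.
y_gold = 24.7782^0.43 ≈ 3.9760.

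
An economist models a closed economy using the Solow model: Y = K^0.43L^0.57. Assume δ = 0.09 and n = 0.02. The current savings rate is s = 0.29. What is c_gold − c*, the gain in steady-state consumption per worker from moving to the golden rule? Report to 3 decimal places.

Capital per worker breaks even when investment replaces (n + δ)·k; here n + δ = 0.11.
Current steady state (s = 0.29): k* = (0.29/0.11)^(1/0.57) ≈ 5.4778, y* = 5.4778^0.43 ≈ 2.0778, c* = (1−0.29)·2.0778 ≈ 1.4752.
Golden rule sets MPK = n+δ: 0.43·k^(0.43−1) = 0.11, so k_gold = (0.43/0.11)^(1/0.57) ≈ 10.9328.
y_gold = 10.9328^0.43 ≈ 2.7968, c_gold = y_gold − 0.11·k_gold ≈ 1.5941.
Gain: Δc = 1.5941 − 1.4752 ≈ 0.1189.

Δc ≈ 0.119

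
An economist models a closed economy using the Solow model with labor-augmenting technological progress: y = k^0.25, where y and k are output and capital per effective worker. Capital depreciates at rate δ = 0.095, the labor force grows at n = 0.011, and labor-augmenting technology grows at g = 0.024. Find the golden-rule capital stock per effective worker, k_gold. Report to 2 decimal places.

Capital per effective worker breaks even when investment replaces (n + g + δ)·k; here n + g + δ = 0.13.
At the golden rule the marginal product of capital equals n+g+δ: 0.25·k^(0.25−1) = 0.13. Solving, k_gold = (0.25/0.13)^(1/0.75) ≈ 2.3915.

k_gold ≈ 2.39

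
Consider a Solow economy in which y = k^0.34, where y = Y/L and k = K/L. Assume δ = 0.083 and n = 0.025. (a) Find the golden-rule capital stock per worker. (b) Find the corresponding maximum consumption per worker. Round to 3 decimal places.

(a) k_gold ≈ 5.684; (b) c_gold ≈ 1.192

The effective depreciation rate is n + δ = 0.025 + 0.083 = 0.108.
Setting f'(k) = n+δ gives 0.34·k^(0.34−1) = 0.108, hence k_gold = (0.34/0.108)^(1/0.66) ≈ 5.6837.
y_gold = 5.6837^0.34 ≈ 1.8054; c_gold = y_gold − 0.108·k_gold ≈ 1.1916.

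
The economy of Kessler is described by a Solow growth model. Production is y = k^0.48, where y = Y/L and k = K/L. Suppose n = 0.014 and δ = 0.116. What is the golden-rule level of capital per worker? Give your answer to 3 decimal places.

k_gold ≈ 12.330

n + δ = 0.014 + 0.116 = 0.13.
Setting f'(k) = n+δ gives 0.48·k^(0.48−1) = 0.13, hence k_gold = (0.48/0.13)^(1/0.52) ≈ 12.3298.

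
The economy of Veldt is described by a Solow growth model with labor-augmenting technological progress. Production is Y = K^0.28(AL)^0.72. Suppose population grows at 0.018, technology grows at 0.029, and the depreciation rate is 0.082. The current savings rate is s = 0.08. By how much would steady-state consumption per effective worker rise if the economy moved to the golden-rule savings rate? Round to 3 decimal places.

Break-even investment rate: n + g + δ = 0.018 + 0.029 + 0.082 = 0.129.
Current steady state (s = 0.08): k* = (0.08/0.129)^(1/0.72) ≈ 0.5150, y* = 0.5150^0.28 ≈ 0.8304, c* = (1−0.08)·0.8304 ≈ 0.7640.
At the golden rule the marginal product of capital equals n+g+δ: 0.28·k^(0.28−1) = 0.129. Solving, k_gold = (0.28/0.129)^(1/0.72) ≈ 2.9340.
y_gold = 2.9340^0.28 ≈ 1.3517, c_gold = y_gold − 0.129·k_gold ≈ 0.9732.
Gain: Δc = 0.9732 − 0.7640 ≈ 0.2092.

Δc ≈ 0.209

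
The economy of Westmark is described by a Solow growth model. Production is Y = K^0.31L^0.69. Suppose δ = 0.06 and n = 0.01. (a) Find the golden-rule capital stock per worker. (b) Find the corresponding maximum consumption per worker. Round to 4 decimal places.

n + δ = 0.01 + 0.06 = 0.07.
Setting f'(k) = n+δ gives 0.31·k^(0.31−1) = 0.07, hence k_gold = (0.31/0.07)^(1/0.69) ≈ 8.6420.
y_gold = 8.6420^0.31 ≈ 1.9514; c_gold = y_gold − 0.07·k_gold ≈ 1.3465.

(a) k_gold ≈ 8.6420; (b) c_gold ≈ 1.3465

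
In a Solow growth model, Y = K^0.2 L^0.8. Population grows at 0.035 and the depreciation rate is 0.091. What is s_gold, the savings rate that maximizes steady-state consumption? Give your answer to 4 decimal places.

Break-even investment rate: n + δ = 0.035 + 0.091 = 0.126.
At the golden rule MPK = n+δ, and in any Cobb-Douglas steady state s = (n+δ)·k/y = MPK·k/y = capital's share 0.2.

s_gold = 0.2000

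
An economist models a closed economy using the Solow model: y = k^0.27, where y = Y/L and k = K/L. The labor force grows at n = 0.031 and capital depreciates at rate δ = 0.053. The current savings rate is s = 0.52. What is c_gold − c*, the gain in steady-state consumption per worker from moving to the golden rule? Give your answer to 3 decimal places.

Δc ≈ 0.182

Capital per worker breaks even when investment replaces (n + δ)·k; here n + δ = 0.084.
Current steady state (s = 0.52): k* = (0.52/0.084)^(1/0.73) ≈ 12.1494, y* = 12.1494^0.27 ≈ 1.9626, c* = (1−0.52)·1.9626 ≈ 0.9420.
At the golden rule the marginal product of capital equals n+δ: 0.27·k^(0.27−1) = 0.084. Solving, k_gold = (0.27/0.084)^(1/0.73) ≈ 4.9504.
y_gold = 4.9504^0.27 ≈ 1.5401, c_gold = y_gold − 0.084·k_gold ≈ 1.1243.
Gain: Δc = 1.1243 − 0.9420 ≈ 0.1822.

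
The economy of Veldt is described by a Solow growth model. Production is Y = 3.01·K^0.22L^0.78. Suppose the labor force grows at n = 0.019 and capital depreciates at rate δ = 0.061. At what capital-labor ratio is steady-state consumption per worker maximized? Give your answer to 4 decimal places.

Capital per worker breaks even when investment replaces (n + δ)·k; here n + δ = 0.08.
Setting f'(k) = n+δ gives 0.22·3.01·k^(0.22−1) = 0.08, hence k_gold = (0.22·3.01/0.08)^(1/0.78) ≈ 15.0243.

k_gold ≈ 15.0243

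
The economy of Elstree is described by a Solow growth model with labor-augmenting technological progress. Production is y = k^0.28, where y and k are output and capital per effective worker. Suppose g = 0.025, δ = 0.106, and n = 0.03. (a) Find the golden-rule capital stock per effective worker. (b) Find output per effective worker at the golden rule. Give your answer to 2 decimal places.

n + g + δ = 0.03 + 0.025 + 0.106 = 0.161.
At the golden rule the marginal product of capital equals n+g+δ: 0.28·k^(0.28−1) = 0.161. Solving, k_gold = (0.28/0.161)^(1/0.72) ≈ 2.1567.
y_gold = 2.1567^0.28 ≈ 1.2401.

(a) k_gold ≈ 2.16; (b) y_gold ≈ 1.24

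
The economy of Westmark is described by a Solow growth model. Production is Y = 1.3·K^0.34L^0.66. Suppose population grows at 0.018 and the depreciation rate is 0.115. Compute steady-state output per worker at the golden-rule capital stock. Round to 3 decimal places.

n + δ = 0.018 + 0.115 = 0.133.
Setting f'(k) = n+δ gives 0.34·1.3·k^(0.34−1) = 0.133, hence k_gold = (0.34·1.3/0.133)^(1/0.66) ≈ 6.1696.
Output: y_gold = 1.3·k_gold^0.34 = 1.3·6.1696^0.34 ≈ 2.4134.

y_gold ≈ 2.413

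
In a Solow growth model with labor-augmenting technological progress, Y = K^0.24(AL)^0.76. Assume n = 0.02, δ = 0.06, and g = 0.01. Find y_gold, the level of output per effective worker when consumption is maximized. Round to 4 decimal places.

y_gold ≈ 1.3631

The effective depreciation rate is n + g + δ = 0.02 + 0.01 + 0.06 = 0.09.
Setting f'(k) = n+g+δ gives 0.24·k^(0.24−1) = 0.09, hence k_gold = (0.24/0.09)^(1/0.76) ≈ 3.6348.
Output: y_gold = k_gold^0.24 = 3.6348^0.24 ≈ 1.3631.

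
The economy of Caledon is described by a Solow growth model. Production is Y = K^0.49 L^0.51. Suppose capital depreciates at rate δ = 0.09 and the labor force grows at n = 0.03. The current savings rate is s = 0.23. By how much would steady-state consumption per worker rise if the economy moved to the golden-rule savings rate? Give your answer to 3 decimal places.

Δc ≈ 0.532

Capital per worker breaks even when investment replaces (n + δ)·k; here n + δ = 0.12.
Current steady state (s = 0.23): k* = (0.23/0.12)^(1/0.51) ≈ 3.5811, y* = 3.5811^0.49 ≈ 1.8684, c* = (1−0.23)·1.8684 ≈ 1.4387.
Golden rule sets MPK = n+δ: 0.49·k^(0.49−1) = 0.12, so k_gold = (0.49/0.12)^(1/0.51) ≈ 15.7786.
y_gold = 15.7786^0.49 ≈ 3.8641, c_gold = y_gold − 0.12·k_gold ≈ 1.9707.
Gain: Δc = 1.9707 − 1.4387 ≈ 0.5321.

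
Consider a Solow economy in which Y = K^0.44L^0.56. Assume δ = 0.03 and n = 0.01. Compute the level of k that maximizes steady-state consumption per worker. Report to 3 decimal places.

k_gold ≈ 72.382

The effective depreciation rate is n + δ = 0.01 + 0.03 = 0.04.
Maximizing c = f(k) − (n+δ)·k gives f'(k) = n+δ, i.e. 0.44·k^(0.44−1) = 0.04, so k_gold = (0.44/0.04)^(1/0.56) ≈ 72.3819.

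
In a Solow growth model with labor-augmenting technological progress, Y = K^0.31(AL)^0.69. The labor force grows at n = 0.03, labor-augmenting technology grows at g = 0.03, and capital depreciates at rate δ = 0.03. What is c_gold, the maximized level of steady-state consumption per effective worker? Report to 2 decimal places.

c_gold ≈ 1.20

The effective depreciation rate is n + g + δ = 0.03 + 0.03 + 0.03 = 0.09.
Golden rule sets MPK = n+g+δ: 0.31·k^(0.31−1) = 0.09, so k_gold = (0.31/0.09)^(1/0.69) ≈ 6.0039.
y_gold = 6.0039^0.31 ≈ 1.7431.
c_gold = y_gold − (n+g+δ)·k_gold = 1.7431 − 0.09·6.0039 ≈ 1.2027.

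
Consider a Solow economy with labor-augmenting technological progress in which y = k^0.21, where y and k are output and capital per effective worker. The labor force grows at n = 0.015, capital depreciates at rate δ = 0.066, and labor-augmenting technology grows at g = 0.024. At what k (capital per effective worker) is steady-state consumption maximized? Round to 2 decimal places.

k_gold ≈ 2.40

Capital per effective worker breaks even when investment replaces (n + g + δ)·k; here n + g + δ = 0.105.
At the golden rule the marginal product of capital equals n+g+δ: 0.21·k^(0.21−1) = 0.105. Solving, k_gold = (0.21/0.105)^(1/0.79) ≈ 2.4046.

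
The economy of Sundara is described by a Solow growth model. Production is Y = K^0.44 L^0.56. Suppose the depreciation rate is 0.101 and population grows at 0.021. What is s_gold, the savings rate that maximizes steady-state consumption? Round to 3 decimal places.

Break-even investment rate: n + δ = 0.021 + 0.101 = 0.122.
At the golden rule MPK = n+δ, and in any Cobb-Douglas steady state s = (n+δ)·k/y = MPK·k/y = capital's share 0.44.

s_gold = 0.440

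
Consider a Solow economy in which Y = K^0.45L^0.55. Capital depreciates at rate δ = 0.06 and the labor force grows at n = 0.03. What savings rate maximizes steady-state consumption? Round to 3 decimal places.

s_gold = 0.450

The effective depreciation rate is n + δ = 0.03 + 0.06 = 0.09.
At the golden rule MPK = n+δ, and in any Cobb-Douglas steady state s = (n+δ)·k/y = MPK·k/y = capital's share 0.45.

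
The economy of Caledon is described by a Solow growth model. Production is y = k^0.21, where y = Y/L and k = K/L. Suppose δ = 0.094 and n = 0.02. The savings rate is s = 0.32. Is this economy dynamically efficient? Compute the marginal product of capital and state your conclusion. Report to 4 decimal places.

Break-even investment rate: n + δ = 0.02 + 0.094 = 0.114.
Steady-state k*: s·k^0.21 = 0.114·k gives k* = (0.32/0.114)^(1/0.79) ≈ 3.6932.
MPK = 0.21·3.6932^(-0.79) ≈ 0.0748.
MPK < n+δ = 0.114, so the economy is dynamically inefficient (over-saving).

dynamically inefficient; MPK ≈ 0.0748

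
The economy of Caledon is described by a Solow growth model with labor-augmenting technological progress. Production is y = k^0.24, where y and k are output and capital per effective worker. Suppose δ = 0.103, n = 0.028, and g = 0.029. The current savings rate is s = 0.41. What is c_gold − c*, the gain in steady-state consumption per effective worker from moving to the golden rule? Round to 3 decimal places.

Break-even investment rate: n + g + δ = 0.028 + 0.029 + 0.103 = 0.16.
Current steady state (s = 0.41): k* = (0.41/0.16)^(1/0.76) ≈ 3.4492, y* = 3.4492^0.24 ≈ 1.3460, c* = (1−0.41)·1.3460 ≈ 0.7942.
Setting f'(k) = n+g+δ gives 0.24·k^(0.24−1) = 0.16, hence k_gold = (0.24/0.16)^(1/0.76) ≈ 1.7049.
y_gold = 1.7049^0.24 ≈ 1.1366, c_gold = y_gold − 0.16·k_gold ≈ 0.8638.
Gain: Δc = 0.8638 − 0.7942 ≈ 0.0697.

Δc ≈ 0.070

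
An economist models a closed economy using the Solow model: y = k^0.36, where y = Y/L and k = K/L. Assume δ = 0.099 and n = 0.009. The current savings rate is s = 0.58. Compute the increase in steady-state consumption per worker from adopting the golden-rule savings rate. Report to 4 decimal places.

Δc ≈ 0.1787

Capital per worker breaks even when investment replaces (n + δ)·k; here n + δ = 0.108.
Current steady state (s = 0.58): k* = (0.58/0.108)^(1/0.64) ≈ 13.8239, y* = 13.8239^0.36 ≈ 2.5741, c* = (1−0.58)·2.5741 ≈ 1.0811.
At the golden rule the marginal product of capital equals n+δ: 0.36·k^(0.36−1) = 0.108. Solving, k_gold = (0.36/0.108)^(1/0.64) ≈ 6.5614.
y_gold = 6.5614^0.36 ≈ 1.9684, c_gold = y_gold − 0.108·k_gold ≈ 1.2598.
Gain: Δc = 1.2598 − 1.0811 ≈ 0.1787.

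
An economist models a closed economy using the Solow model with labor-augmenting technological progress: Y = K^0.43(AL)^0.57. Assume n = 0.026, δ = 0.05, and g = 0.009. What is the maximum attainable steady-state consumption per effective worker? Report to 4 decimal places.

c_gold ≈ 1.9364

Capital per effective worker breaks even when investment replaces (n + g + δ)·k; here n + g + δ = 0.085.
Maximizing c = f(k) − (n+g+δ)·k gives f'(k) = n+g+δ, i.e. 0.43·k^(0.43−1) = 0.085, so k_gold = (0.43/0.085)^(1/0.57) ≈ 17.1860.
y_gold = 17.1860^0.43 ≈ 3.3972.
c_gold = y_gold − (n+g+δ)·k_gold = 3.3972 − 0.085·17.1860 ≈ 1.9364.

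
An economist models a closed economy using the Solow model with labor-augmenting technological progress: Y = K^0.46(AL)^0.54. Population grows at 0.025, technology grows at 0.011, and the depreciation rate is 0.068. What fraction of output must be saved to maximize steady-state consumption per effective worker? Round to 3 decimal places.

s_gold = 0.460

Capital per effective worker breaks even when investment replaces (n + g + δ)·k; here n + g + δ = 0.104.
At the golden rule MPK = n+g+δ, and in any Cobb-Douglas steady state s = (n+g+δ)·k/y = MPK·k/y = capital's share 0.46.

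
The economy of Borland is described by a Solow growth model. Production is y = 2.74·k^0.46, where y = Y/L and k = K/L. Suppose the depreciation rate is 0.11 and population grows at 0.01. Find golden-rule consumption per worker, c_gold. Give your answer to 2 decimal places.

The effective depreciation rate is n + δ = 0.01 + 0.11 = 0.12.
Maximizing c = f(k) − (n+δ)·k gives f'(k) = n+δ, i.e. 0.46·2.74·k^(0.46−1) = 0.12, so k_gold = (0.46·2.74/0.12)^(1/0.54) ≈ 77.8658.
y_gold = 2.74·77.8658^0.46 ≈ 20.3128.
c_gold = y_gold − (n+δ)·k_gold = 20.3128 − 0.12·77.8658 ≈ 10.9689.

c_gold ≈ 10.97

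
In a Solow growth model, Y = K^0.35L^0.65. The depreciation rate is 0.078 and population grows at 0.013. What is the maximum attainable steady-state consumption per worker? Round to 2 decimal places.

n + δ = 0.013 + 0.078 = 0.091.
At the golden rule the marginal product of capital equals n+δ: 0.35·k^(0.35−1) = 0.091. Solving, k_gold = (0.35/0.091)^(1/0.65) ≈ 7.9440.
y_gold = 7.9440^0.35 ≈ 2.0654.
c_gold = y_gold − (n+δ)·k_gold = 2.0654 − 0.091·7.9440 ≈ 1.3425.

c_gold ≈ 1.34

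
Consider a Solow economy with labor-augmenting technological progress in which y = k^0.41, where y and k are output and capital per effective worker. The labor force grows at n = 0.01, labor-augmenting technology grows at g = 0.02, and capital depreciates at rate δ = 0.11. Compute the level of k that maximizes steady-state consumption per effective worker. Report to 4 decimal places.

Capital per effective worker breaks even when investment replaces (n + g + δ)·k; here n + g + δ = 0.14.
Golden rule sets MPK = n+g+δ: 0.41·k^(0.41−1) = 0.14, so k_gold = (0.41/0.14)^(1/0.59) ≈ 6.1793.

k_gold ≈ 6.1793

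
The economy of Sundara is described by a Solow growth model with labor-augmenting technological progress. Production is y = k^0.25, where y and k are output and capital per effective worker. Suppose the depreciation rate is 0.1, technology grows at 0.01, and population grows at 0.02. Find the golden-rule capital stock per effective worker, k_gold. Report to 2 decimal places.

Break-even investment rate: n + g + δ = 0.02 + 0.01 + 0.1 = 0.13.
Golden rule sets MPK = n+g+δ: 0.25·k^(0.25−1) = 0.13, so k_gold = (0.25/0.13)^(1/0.75) ≈ 2.3915.

k_gold ≈ 2.39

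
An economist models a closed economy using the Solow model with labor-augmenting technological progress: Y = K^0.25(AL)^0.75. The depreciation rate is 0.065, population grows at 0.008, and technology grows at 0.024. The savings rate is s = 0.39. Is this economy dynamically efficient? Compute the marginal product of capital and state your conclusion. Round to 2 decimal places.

dynamically inefficient; MPK ≈ 0.06

n + g + δ = 0.008 + 0.024 + 0.065 = 0.097.
Steady-state k*: s·k^0.25 = 0.097·k gives k* = (0.39/0.097)^(1/0.75) ≈ 6.3933.
MPK = 0.25·6.3933^(-0.75) ≈ 0.0622.
MPK < n+g+δ = 0.097, so the economy is dynamically inefficient (over-saving).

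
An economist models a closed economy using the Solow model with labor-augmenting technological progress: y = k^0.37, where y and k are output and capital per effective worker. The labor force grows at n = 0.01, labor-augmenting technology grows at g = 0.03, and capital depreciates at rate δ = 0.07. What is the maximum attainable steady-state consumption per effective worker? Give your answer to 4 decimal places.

c_gold ≈ 1.2845

Capital per effective worker breaks even when investment replaces (n + g + δ)·k; here n + g + δ = 0.11.
Golden rule sets MPK = n+g+δ: 0.37·k^(0.37−1) = 0.11, so k_gold = (0.37/0.11)^(1/0.63) ≈ 6.8581.
y_gold = 6.8581^0.37 ≈ 2.0389.
c_gold = y_gold − (n+g+δ)·k_gold = 2.0389 − 0.11·6.8581 ≈ 1.2845.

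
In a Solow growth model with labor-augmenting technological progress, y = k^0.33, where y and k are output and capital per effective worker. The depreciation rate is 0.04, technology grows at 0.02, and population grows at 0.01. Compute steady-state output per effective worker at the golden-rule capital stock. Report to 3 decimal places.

n + g + δ = 0.01 + 0.02 + 0.04 = 0.07.
At the golden rule the marginal product of capital equals n+g+δ: 0.33·k^(0.33−1) = 0.07. Solving, k_gold = (0.33/0.07)^(1/0.67) ≈ 10.1181.
Output: y_gold = k_gold^0.33 = 10.1181^0.33 ≈ 2.1463.

y_gold ≈ 2.146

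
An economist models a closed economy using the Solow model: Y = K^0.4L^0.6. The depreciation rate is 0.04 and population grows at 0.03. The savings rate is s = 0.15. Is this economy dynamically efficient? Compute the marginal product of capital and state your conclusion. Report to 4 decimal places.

dynamically efficient; MPK ≈ 0.1867

Break-even investment rate: n + δ = 0.03 + 0.04 = 0.07.
Steady-state k*: s·k^0.4 = 0.07·k gives k* = (0.15/0.07)^(1/0.6) ≈ 3.5617.
MPK = 0.4·3.5617^(-0.6) ≈ 0.1867.
MPK > n+δ = 0.07, so the economy is dynamically efficient (under-saving).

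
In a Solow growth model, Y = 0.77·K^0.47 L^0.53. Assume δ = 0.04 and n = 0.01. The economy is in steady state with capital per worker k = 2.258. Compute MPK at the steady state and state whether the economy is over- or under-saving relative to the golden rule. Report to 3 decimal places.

The effective depreciation rate is n + δ = 0.01 + 0.04 = 0.05.
MPK = 0.47·0.77·k^(0.47−1) = 0.47·0.77·2.258^(-0.53) ≈ 0.2350.
MPK > 0.05, so the economy is dynamically efficient (under-saving).

under-saving; MPK ≈ 0.235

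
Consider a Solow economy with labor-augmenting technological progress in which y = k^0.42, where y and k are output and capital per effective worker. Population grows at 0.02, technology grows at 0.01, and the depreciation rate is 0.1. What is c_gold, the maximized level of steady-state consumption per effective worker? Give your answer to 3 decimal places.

Capital per effective worker breaks even when investment replaces (n + g + δ)·k; here n + g + δ = 0.13.
Setting f'(k) = n+g+δ gives 0.42·k^(0.42−1) = 0.13, hence k_gold = (0.42/0.13)^(1/0.58) ≈ 7.5529.
y_gold = 7.5529^0.42 ≈ 2.3378.
c_gold = y_gold − (n+g+δ)·k_gold = 2.3378 − 0.13·7.5529 ≈ 1.3559.

c_gold ≈ 1.356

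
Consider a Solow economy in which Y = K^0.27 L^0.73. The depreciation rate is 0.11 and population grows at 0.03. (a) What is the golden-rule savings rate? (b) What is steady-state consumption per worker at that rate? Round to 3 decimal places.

(a) s_gold = 0.270; (b) c_gold ≈ 0.931

n + δ = 0.03 + 0.11 = 0.14.
For Cobb-Douglas, s_gold equals capital's share: s_gold = 0.27.
At the golden rule the marginal product of capital equals n+δ: 0.27·k^(0.27−1) = 0.14. Solving, k_gold = (0.27/0.14)^(1/0.73) ≈ 2.4589.
y_gold = 2.4589^0.27 ≈ 1.2750; c_gold = (1−0.27)·y_gold ≈ 0.9307.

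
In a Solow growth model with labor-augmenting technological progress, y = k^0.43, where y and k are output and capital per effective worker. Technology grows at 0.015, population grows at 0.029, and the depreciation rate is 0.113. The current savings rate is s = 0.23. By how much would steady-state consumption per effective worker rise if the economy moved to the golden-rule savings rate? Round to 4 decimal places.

Capital per effective worker breaks even when investment replaces (n + g + δ)·k; here n + g + δ = 0.157.
Current steady state (s = 0.23): k* = (0.23/0.157)^(1/0.57) ≈ 1.9540, y* = 1.9540^0.43 ≈ 1.3338, c* = (1−0.23)·1.3338 ≈ 1.0270.
Setting f'(k) = n+g+δ gives 0.43·k^(0.43−1) = 0.157, hence k_gold = (0.43/0.157)^(1/0.57) ≈ 5.8569.
y_gold = 5.8569^0.43 ≈ 2.1384, c_gold = y_gold − 0.157·k_gold ≈ 1.2189.
Gain: Δc = 1.2189 − 1.0270 ≈ 0.1919.

Δc ≈ 0.1919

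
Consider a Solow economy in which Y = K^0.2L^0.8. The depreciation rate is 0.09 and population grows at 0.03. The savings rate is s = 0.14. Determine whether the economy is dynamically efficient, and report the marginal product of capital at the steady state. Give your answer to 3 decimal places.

Break-even investment rate: n + δ = 0.03 + 0.09 = 0.12.
Steady-state k*: s·k^0.2 = 0.12·k gives k* = (0.14/0.12)^(1/0.8) ≈ 1.2125.
MPK = 0.2·1.2125^(-0.8) ≈ 0.1714.
MPK > n+δ = 0.12, so the economy is dynamically efficient (under-saving).

dynamically efficient; MPK ≈ 0.171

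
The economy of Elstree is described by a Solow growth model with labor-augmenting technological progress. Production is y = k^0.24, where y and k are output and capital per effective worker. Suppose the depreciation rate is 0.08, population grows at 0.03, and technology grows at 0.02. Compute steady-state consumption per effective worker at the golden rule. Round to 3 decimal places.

c_gold ≈ 0.922

n + g + δ = 0.03 + 0.02 + 0.08 = 0.13.
Setting f'(k) = n+g+δ gives 0.24·k^(0.24−1) = 0.13, hence k_gold = (0.24/0.13)^(1/0.76) ≈ 2.2405.
y_gold = 2.2405^0.24 ≈ 1.2136.
c_gold = y_gold − (n+g+δ)·k_gold = 1.2136 − 0.13·2.2405 ≈ 0.9224.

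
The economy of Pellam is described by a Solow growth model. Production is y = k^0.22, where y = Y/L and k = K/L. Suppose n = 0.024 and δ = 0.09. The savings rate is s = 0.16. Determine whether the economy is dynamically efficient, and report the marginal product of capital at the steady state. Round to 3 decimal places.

dynamically efficient; MPK ≈ 0.157

n + δ = 0.024 + 0.09 = 0.114.
Steady-state k*: s·k^0.22 = 0.114·k gives k* = (0.16/0.114)^(1/0.78) ≈ 1.5443.
MPK = 0.22·1.5443^(-0.78) ≈ 0.1568.
MPK > n+δ = 0.114, so the economy is dynamically efficient (under-saving).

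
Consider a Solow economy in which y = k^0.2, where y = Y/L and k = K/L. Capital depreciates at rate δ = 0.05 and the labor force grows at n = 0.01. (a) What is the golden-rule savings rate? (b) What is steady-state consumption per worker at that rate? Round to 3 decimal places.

Break-even investment rate: n + δ = 0.01 + 0.05 = 0.06.
For Cobb-Douglas, s_gold equals capital's share: s_gold = 0.2.
At the golden rule the marginal product of capital equals n+δ: 0.2·k^(0.2−1) = 0.06. Solving, k_gold = (0.2/0.06)^(1/0.8) ≈ 4.5040.
y_gold = 4.5040^0.2 ≈ 1.3512; c_gold = (1−0.2)·y_gold ≈ 1.0810.

(a) s_gold = 0.200; (b) c_gold ≈ 1.081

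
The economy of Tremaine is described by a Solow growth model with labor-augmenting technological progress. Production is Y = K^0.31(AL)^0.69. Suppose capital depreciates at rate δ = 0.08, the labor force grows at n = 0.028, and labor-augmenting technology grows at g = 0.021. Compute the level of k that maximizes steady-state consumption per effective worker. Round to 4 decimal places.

Break-even investment rate: n + g + δ = 0.028 + 0.021 + 0.08 = 0.129.
At the golden rule the marginal product of capital equals n+g+δ: 0.31·k^(0.31−1) = 0.129. Solving, k_gold = (0.31/0.129)^(1/0.69) ≈ 3.5632.

k_gold ≈ 3.5632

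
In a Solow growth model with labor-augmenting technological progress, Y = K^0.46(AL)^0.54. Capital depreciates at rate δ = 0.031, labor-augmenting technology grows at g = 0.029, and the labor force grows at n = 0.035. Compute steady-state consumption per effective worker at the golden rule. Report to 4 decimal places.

c_gold ≈ 2.0699

The effective depreciation rate is n + g + δ = 0.035 + 0.029 + 0.031 = 0.095.
At the golden rule the marginal product of capital equals n+g+δ: 0.46·k^(0.46−1) = 0.095. Solving, k_gold = (0.46/0.095)^(1/0.54) ≈ 18.5602.
y_gold = 18.5602^0.46 ≈ 3.8331.
c_gold = y_gold − (n+g+δ)·k_gold = 3.8331 − 0.095·18.5602 ≈ 2.0699.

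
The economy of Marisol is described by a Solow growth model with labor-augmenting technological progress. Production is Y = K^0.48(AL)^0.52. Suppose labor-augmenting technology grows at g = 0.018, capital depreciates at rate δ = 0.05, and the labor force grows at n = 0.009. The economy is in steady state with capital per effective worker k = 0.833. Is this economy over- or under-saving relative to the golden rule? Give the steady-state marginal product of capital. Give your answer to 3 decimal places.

under-saving; MPK ≈ 0.528

n + g + δ = 0.009 + 0.018 + 0.05 = 0.077.
MPK = 0.48·k^(0.48−1) = 0.48·0.833^(-0.52) ≈ 0.5278.
MPK > 0.077, so the economy is dynamically efficient (under-saving).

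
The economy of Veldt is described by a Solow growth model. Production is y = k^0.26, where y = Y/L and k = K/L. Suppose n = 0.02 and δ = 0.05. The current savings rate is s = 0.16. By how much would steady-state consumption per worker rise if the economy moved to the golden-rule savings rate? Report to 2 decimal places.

Δc ≈ 0.05

Capital per worker breaks even when investment replaces (n + δ)·k; here n + δ = 0.07.
Current steady state (s = 0.16): k* = (0.16/0.07)^(1/0.74) ≈ 3.0561, y* = 3.0561^0.26 ≈ 1.3370, c* = (1−0.16)·1.3370 ≈ 1.1231.
Maximizing c = f(k) − (n+δ)·k gives f'(k) = n+δ, i.e. 0.26·k^(0.26−1) = 0.07, so k_gold = (0.26/0.07)^(1/0.74) ≈ 5.8898.
y_gold = 5.8898^0.26 ≈ 1.5857, c_gold = y_gold − 0.07·k_gold ≈ 1.1734.
Gain: Δc = 1.1734 − 1.1231 ≈ 0.0503.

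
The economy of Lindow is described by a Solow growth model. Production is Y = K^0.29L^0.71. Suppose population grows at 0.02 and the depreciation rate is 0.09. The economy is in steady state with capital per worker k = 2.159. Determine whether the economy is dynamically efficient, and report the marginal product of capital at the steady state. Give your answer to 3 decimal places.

dynamically efficient; MPK ≈ 0.168

Break-even investment rate: n + δ = 0.02 + 0.09 = 0.11.
MPK = 0.29·k^(0.29−1) = 0.29·2.159^(-0.71) ≈ 0.1679.
MPK > 0.11, so the economy is dynamically efficient (under-saving).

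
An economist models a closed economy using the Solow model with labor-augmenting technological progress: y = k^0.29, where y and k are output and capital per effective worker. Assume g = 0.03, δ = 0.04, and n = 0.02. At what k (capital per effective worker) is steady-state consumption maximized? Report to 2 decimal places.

k_gold ≈ 5.20

Capital per effective worker breaks even when investment replaces (n + g + δ)·k; here n + g + δ = 0.09.
Setting f'(k) = n+g+δ gives 0.29·k^(0.29−1) = 0.09, hence k_gold = (0.29/0.09)^(1/0.71) ≈ 5.1965.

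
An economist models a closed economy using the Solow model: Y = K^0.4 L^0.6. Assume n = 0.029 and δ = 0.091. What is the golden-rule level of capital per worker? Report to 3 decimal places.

k_gold ≈ 7.438

Break-even investment rate: n + δ = 0.029 + 0.091 = 0.12.
Setting f'(k) = n+δ gives 0.4·k^(0.4−1) = 0.12, hence k_gold = (0.4/0.12)^(1/0.6) ≈ 7.4381.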